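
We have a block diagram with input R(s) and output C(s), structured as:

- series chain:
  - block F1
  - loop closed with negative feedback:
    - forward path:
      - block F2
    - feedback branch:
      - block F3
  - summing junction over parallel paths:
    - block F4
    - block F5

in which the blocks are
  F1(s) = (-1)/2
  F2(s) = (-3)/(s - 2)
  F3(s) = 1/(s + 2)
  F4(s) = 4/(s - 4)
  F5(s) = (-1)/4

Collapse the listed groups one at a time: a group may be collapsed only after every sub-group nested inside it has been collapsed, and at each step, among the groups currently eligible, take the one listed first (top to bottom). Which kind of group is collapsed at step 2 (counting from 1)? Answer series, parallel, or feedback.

Step 1 - collapse the loop (F2 forward, F3 return)
Step 2 - sum the parallel branches F4, F5
Step 3 - reduce the series chain F1, [F2/(1+F2*F3)], (F4+F5)
The group at step 2 is a parallel group.

Therefore the answer is parallel.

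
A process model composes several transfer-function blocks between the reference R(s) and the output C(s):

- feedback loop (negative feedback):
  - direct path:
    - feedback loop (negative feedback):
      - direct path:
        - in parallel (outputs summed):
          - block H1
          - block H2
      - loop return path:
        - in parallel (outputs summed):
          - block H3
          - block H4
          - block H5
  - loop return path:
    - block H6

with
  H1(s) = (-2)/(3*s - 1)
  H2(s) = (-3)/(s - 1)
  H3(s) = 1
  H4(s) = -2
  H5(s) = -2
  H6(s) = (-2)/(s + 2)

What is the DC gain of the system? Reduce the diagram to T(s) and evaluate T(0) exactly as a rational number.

First reduce the diagram to T(s).

1. combine H1, H2 in parallel; result (5 - 11*s)/(3*s^2 - 4*s + 1)
2. combine H3, H4, H5 in parallel; result -3
3. close the feedback loop around (H1+H2), (H3+H4+H5); result (5 - 11*s)/(3*s^2 + 29*s - 14)
4. apply the feedback formula to [(H1+H2)/(1+(H1+H2)*(H3+H4+H5))], H6; result (-11*s^2 - 17*s + 10)/(3*s^3 + 35*s^2 + 66*s - 38)
Evaluating the step-4 result (the overall T(s)) at s = 0 gives T(0) = 10/(-38) = -5/19.

Answer: -5/19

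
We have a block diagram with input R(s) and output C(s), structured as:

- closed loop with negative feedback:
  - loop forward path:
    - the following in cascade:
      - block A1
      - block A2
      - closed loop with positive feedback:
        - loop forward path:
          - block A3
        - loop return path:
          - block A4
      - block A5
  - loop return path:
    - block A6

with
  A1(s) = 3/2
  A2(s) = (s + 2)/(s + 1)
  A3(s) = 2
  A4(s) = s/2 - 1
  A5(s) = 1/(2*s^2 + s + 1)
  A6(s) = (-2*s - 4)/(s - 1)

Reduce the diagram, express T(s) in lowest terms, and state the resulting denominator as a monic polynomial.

1. reduce the feedback loop with forward A3 and return A4; result (-2)/(s - 3)
2. cascade A1, A2, [A3/(1-A3*A4)], A5; result (-3*s - 6)/(2*s^4 - 3*s^3 - 7*s^2 - 5*s - 3)
3. reduce the feedback loop with forward (A1*A2*[A3/(1-A3*A4)]*A5) and return A6; result (-3*s^2 - 3*s + 6)/(2*s^5 - 5*s^4 - 4*s^3 + 8*s^2 + 26*s + 27)
The result of step 3 is T(s) in lowest terms. Its denominator has leading coefficient 2; dividing the denominator through by 2 makes it monic.

Final answer: s^5 - 5*s^4/2 - 2*s^3 + 4*s^2 + 13*s + 27/2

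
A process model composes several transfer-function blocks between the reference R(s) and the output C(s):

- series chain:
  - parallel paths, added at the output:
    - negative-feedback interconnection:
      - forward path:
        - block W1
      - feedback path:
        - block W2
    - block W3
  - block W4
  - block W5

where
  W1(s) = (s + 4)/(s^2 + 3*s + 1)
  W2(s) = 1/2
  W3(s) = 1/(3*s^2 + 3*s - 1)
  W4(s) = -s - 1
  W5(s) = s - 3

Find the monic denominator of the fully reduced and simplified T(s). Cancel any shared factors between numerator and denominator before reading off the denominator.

Reducing step by step:

Step 1: feedback reduction of W1, W2 gives (2*s + 8)/(2*s^2 + 7*s + 6)
Step 2: reduce the parallel group [W1/(1+W1*W2)], W3 gives (6*s^3 + 32*s^2 + 29*s - 2)/(6*s^4 + 27*s^3 + 37*s^2 + 11*s - 6)
Step 3: cascade ([W1/(1+W1*W2)]+W3), W4, W5 gives (-6*s^5 - 20*s^4 + 53*s^3 + 156*s^2 + 83*s - 6)/(6*s^4 + 27*s^3 + 37*s^2 + 11*s - 6)
No further cancellation is possible in the step-3 result, so that is T(s). Its denominator becomes monic after dividing by the leading coefficient 6.

Answer: s^4 + 9*s^3/2 + 37*s^2/6 + 11*s/6 - 1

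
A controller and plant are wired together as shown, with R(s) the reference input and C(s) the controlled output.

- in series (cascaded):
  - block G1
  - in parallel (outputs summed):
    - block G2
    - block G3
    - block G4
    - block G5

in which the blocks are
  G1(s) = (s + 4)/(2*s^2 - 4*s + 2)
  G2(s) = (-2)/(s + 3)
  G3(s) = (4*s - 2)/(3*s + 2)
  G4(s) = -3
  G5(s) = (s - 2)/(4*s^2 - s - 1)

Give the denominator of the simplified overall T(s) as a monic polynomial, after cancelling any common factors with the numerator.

(1) reduce the parallel group G2, G3, G4, G5 gives (-20*s^4 - 108*s^3 - 73*s^2 + 41*s + 16)/(12*s^4 + 41*s^3 + 10*s^2 - 17*s - 6)
(2) multiply G1, (G2+G3+G4+G5) (series) gives (-20*s^5 - 188*s^4 - 505*s^3 - 251*s^2 + 180*s + 64)/(24*s^6 + 34*s^5 - 120*s^4 + 8*s^3 + 76*s^2 - 10*s - 12)
Step 2 gives the fully reduced T(s), with no common factor left to cancel. The denominator's leading coefficient is 24, so divide each of its coefficients by 24 to get the monic form.

Final answer: s^6 + 17*s^5/12 - 5*s^4 + s^3/3 + 19*s^2/6 - 5*s/12 - 1/2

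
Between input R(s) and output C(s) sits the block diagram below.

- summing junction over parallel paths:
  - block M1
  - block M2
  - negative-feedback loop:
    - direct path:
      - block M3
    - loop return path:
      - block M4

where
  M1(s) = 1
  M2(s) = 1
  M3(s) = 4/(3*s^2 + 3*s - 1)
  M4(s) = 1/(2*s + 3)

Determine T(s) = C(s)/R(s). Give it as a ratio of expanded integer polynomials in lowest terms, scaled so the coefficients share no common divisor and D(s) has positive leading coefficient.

Reducing step by step:

Step 1. reduce the feedback loop with forward M3 and return M4; result (8*s + 12)/(6*s^3 + 15*s^2 + 7*s + 1)
Step 2. parallel reduction of M1, M2, [M3/(1+M3*M4)]; the result is T(s) itself (integer coefficients, no common factor, positive leading denominator coefficient)

Answer: (12*s^3 + 30*s^2 + 22*s + 14)/(6*s^3 + 15*s^2 + 7*s + 1)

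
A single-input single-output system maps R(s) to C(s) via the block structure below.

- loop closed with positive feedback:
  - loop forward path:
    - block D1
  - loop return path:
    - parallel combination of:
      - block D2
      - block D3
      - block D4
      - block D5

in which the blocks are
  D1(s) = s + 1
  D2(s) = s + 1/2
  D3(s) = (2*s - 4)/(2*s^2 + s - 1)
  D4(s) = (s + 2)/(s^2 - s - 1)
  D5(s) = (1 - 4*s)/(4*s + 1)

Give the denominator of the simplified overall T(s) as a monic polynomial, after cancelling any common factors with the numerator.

Step 1: add D2, D3, D4, D5 (parallel) -> (16*s^6 - 12*s^5 + 8*s^4 + 5*s^3 + 18*s^2 + 20*s + 7)/(16*s^5 - 4*s^4 - 34*s^3 - 8*s^2 + 8*s + 2)
Step 2: close the feedback loop around D1, (D2+D3+D4+D5) -> (-16*s^5 + 4*s^4 + 34*s^3 + 8*s^2 - 8*s - 2)/(16*s^6 - 12*s^5 - 8*s^4 + 25*s^3 + 32*s^2 + 14*s + 5)
T(s) is the step-2 result (common factors already cancelled). Leading coefficient of the denominator: 16. Divide through by 16 for the monic polynomial.

Therefore the answer is s^6 - 3*s^5/4 - s^4/2 + 25*s^3/16 + 2*s^2 + 7*s/8 + 5/16.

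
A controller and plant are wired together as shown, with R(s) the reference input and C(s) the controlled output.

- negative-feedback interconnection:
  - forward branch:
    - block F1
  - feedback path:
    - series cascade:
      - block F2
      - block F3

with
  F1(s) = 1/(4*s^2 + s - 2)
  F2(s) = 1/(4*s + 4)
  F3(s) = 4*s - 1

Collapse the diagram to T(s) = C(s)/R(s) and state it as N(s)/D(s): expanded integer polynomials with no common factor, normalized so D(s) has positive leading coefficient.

First reduce the diagram to T(s).

(1) reduce the series chain F2, F3 -> (4*s - 1)/(4*s + 4)
(2) close the feedback loop around F1, (F2*F3) - this is the overall T(s), already in the required normalized form

Answer: (4*s + 4)/(16*s^3 + 20*s^2 - 9)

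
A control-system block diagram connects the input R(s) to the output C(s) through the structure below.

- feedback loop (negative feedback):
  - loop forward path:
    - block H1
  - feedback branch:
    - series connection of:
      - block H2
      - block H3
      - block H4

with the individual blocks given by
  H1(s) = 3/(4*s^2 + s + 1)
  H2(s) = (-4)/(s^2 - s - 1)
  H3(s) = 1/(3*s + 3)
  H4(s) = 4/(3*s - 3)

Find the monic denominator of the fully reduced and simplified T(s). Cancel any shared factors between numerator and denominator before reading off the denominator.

The answer is s^6 - 3*s^5/4 - 2*s^4 + s^3/4 + 3*s^2/4 + s/2 - 13/12.

Reasoning:
1. cascade H2, H3, H4: (-16)/(9*s^4 - 9*s^3 - 18*s^2 + 9*s + 9)
2. collapse the loop (H1 forward, (H2*H3*H4) return): (9*s^4 - 9*s^3 - 18*s^2 + 9*s + 9)/(12*s^6 - 9*s^5 - 24*s^4 + 3*s^3 + 9*s^2 + 6*s - 13)
The result of step 2 is T(s) in lowest terms. Its denominator has leading coefficient 12; dividing the denominator through by 12 makes it monic.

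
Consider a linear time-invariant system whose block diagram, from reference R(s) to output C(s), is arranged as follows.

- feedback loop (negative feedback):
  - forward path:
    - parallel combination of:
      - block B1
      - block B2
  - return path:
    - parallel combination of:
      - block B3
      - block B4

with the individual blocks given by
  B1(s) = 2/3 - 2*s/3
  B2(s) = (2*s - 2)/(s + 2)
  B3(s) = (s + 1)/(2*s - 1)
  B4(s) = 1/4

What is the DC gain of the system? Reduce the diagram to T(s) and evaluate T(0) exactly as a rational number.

The answer is -4/15.

Reasoning:
Step 1: combine B1, B2 in parallel, giving (-2*s^2 + 4*s - 2)/(3*s + 6)
Step 2: combine B3, B4 in parallel, giving (6*s + 3)/(8*s - 4)
Step 3: reduce the feedback loop with forward (B1+B2) and return (B3+B4), giving (8*s^3 - 20*s^2 + 16*s - 4)/(6*s^3 - 21*s^2 - 18*s + 15)
The step-3 result is T(s). Setting s = 0: T(0) = -4/15.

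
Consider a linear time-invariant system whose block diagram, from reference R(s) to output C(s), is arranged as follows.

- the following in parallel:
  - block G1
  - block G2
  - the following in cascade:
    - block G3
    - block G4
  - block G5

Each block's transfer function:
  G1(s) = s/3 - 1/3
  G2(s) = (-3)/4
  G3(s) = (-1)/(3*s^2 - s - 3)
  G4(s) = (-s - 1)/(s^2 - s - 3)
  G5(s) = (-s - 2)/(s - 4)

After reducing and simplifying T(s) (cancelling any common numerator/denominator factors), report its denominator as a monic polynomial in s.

First reduce the diagram to T(s).

1. multiply G3, G4 (series) -> (s + 1)/(3*s^4 - 4*s^3 - 11*s^2 + 6*s + 9)
2. reduce the parallel group G1, G2, (G3*G4), G5 -> (12*s^6 - 139*s^5 + 204*s^4 + 363*s^3 - 506*s^2 - 237*s + 204)/(36*s^5 - 192*s^4 + 60*s^3 + 600*s^2 - 180*s - 432)
No further cancellation is possible in the step-2 result, so that is T(s). Its denominator becomes monic after dividing by the leading coefficient 36.

Answer: s^5 - 16*s^4/3 + 5*s^3/3 + 50*s^2/3 - 5*s - 12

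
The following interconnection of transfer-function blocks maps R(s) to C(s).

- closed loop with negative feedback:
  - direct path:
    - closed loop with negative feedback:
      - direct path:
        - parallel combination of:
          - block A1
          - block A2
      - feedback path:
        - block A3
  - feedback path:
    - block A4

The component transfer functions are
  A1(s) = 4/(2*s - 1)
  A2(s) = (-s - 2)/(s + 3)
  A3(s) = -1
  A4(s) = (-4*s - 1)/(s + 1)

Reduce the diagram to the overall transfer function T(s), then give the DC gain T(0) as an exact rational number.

Reducing step by step:

[1] sum the parallel branches A1, A2 -> (-2*s^2 + s + 14)/(2*s^2 + 5*s - 3)
[2] apply the feedback formula to (A1+A2), A3 -> (-2*s^2 + s + 14)/(4*s^2 + 4*s - 17)
[3] close the feedback loop around [(A1+A2)/(1+(A1+A2)*A3)], A4 -> (-2*s^3 - s^2 + 15*s + 14)/(12*s^3 + 6*s^2 - 70*s - 31)
That last expression is T(s); at s = 0 only the constant terms survive, so T(0) = 14/(-31) = -14/31.

Answer: -14/31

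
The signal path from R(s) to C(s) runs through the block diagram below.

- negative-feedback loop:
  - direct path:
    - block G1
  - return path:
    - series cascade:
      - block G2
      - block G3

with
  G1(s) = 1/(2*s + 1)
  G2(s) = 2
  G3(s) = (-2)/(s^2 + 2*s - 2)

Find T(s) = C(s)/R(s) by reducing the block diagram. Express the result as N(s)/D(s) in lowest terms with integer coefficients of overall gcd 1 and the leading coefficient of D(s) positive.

Step 1. cascade G2, G3 = (-4)/(s^2 + 2*s - 2)
Step 2. close the feedback loop around G1, (G2*G3) - this is the overall T(s), already in the required normalized form

Hence the answer: (s^2 + 2*s - 2)/(2*s^3 + 5*s^2 - 2*s - 6)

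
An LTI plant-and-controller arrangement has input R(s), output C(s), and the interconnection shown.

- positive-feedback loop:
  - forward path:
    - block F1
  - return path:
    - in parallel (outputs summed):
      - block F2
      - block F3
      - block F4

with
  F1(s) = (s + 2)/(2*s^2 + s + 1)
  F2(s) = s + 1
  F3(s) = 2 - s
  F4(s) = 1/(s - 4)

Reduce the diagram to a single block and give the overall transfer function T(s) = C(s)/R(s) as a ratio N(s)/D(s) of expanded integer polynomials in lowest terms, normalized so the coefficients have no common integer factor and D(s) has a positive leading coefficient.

Step 1. combine F2, F3, F4 in parallel -> (3*s - 11)/(s - 4)
Step 2. close the feedback loop around F1, (F2+F3+F4), giving the overall T(s)

Hence the answer: (s^2 - 2*s - 8)/(2*s^3 - 10*s^2 + 2*s + 18)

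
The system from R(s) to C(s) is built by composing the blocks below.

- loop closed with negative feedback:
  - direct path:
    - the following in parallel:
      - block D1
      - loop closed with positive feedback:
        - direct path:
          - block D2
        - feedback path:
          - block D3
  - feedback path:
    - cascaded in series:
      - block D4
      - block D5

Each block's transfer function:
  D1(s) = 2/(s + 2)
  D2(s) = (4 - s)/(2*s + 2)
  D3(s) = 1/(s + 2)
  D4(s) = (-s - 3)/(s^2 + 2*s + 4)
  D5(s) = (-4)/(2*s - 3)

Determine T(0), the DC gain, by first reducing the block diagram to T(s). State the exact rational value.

Answer: -1

Working:
(1) apply the feedback formula to D2, D3 gives (-s^2 + 2*s + 8)/(2*s^2 + 7*s)
(2) parallel reduction of D1, [D2/(1-D2*D3)] gives (-s^3 + 4*s^2 + 26*s + 16)/(2*s^3 + 11*s^2 + 14*s)
(3) multiply D4, D5 (series) gives (4*s + 12)/(2*s^3 + s^2 + 2*s - 12)
(4) collapse the loop ((D1+[D2/(1-D2*D3)]) forward, (D4*D5) return) gives (-2*s^6 + 7*s^5 + 54*s^4 + 78*s^3 + 20*s^2 - 280*s - 192)/(4*s^6 + 24*s^5 + 39*s^4 + 16*s^3 + 48*s^2 + 208*s + 192)
That last expression is T(s); at s = 0 only the constant terms survive, so T(0) = -192/192 = -1.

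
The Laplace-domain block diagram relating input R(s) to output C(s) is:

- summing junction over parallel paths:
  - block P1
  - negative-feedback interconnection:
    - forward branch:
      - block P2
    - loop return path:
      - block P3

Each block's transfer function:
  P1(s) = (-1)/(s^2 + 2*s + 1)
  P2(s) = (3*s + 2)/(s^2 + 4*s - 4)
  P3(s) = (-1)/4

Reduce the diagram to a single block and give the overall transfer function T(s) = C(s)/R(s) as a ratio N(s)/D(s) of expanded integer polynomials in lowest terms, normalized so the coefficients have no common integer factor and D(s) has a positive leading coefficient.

The answer is (12*s^3 + 28*s^2 + 15*s + 26)/(4*s^4 + 21*s^3 + 12*s^2 - 23*s - 18).

Reasoning:
(1) feedback reduction of P2, P3 gives (12*s + 8)/(4*s^2 + 13*s - 18)
(2) sum the parallel branches P1, [P2/(1+P2*P3)] - this is the overall T(s), already in the required normalized form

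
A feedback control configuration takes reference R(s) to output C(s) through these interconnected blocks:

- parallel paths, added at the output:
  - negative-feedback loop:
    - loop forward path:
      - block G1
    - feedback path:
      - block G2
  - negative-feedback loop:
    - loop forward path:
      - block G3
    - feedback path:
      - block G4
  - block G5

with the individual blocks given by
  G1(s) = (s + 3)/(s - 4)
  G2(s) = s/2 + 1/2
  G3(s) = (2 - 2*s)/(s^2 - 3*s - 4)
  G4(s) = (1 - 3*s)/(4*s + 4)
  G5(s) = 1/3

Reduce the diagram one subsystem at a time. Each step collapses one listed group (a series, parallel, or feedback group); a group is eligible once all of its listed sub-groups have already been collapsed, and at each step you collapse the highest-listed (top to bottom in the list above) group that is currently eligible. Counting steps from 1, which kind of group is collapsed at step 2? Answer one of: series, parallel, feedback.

Step 1: apply the feedback formula to G1, G2
Step 2: collapse the loop (G3 forward, G4 return)
Step 3: sum the parallel branches [G1/(1+G1*G2)], [G3/(1+G3*G4)], G5
Step 2 collapses a feedback group.

Hence the answer: feedback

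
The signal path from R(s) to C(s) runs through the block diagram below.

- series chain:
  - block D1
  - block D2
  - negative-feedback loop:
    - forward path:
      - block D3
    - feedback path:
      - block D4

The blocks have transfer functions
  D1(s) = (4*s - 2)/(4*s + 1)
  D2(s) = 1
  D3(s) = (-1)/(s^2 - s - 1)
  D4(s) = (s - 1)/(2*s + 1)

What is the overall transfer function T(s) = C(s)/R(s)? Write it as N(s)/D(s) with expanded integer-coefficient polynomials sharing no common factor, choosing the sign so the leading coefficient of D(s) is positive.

The answer is (2 - 8*s^2)/(8*s^4 - 2*s^3 - 17*s^2 - 4*s).

Reasoning:
Step 1: feedback reduction of D3, D4 gives (-2*s - 1)/(2*s^3 - s^2 - 4*s)
Step 2: reduce the series chain D1, D2, [D3/(1+D3*D4)]: this yields T(s), and no further normalization is needed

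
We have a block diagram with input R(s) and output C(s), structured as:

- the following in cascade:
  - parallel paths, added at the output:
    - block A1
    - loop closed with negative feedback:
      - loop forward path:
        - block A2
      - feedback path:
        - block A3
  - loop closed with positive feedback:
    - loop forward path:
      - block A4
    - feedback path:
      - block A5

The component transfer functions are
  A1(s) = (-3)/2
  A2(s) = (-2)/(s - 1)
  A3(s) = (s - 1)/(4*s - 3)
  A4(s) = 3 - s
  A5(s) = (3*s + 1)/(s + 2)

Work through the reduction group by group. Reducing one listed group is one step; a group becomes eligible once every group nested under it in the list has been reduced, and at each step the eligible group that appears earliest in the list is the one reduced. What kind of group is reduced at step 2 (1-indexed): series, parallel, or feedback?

[1] reduce the feedback loop with forward A2 and return A3
[2] add A1, [A2/(1+A2*A3)] (parallel)
[3] apply the feedback formula to A4, A5
[4] combine (A1+[A2/(1+A2*A3)]), [A4/(1-A4*A5)] in series
At step 2 the group reduced is parallel.

Answer: parallel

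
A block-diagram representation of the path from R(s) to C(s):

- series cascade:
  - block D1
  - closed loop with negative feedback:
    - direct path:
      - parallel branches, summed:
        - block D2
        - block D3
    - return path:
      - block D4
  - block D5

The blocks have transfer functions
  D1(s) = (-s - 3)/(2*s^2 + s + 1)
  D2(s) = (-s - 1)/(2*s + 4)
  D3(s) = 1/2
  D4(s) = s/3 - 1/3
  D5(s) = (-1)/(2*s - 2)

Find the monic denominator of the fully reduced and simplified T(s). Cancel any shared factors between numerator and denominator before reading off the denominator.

The answer is s^4 + 15*s^3/14 - 11*s^2/14 - s/2 - 11/14.

Reasoning:
1. reduce the parallel group D2, D3; result 1/(2*s + 4)
2. reduce the feedback loop with forward (D2+D3) and return D4; result 3/(7*s + 11)
3. cascade D1, [(D2+D3)/(1+(D2+D3)*D4)], D5; result (3*s + 9)/(28*s^4 + 30*s^3 - 22*s^2 - 14*s - 22)
The result of step 3 is T(s) in lowest terms. Its denominator has leading coefficient 28; dividing the denominator through by 28 makes it monic.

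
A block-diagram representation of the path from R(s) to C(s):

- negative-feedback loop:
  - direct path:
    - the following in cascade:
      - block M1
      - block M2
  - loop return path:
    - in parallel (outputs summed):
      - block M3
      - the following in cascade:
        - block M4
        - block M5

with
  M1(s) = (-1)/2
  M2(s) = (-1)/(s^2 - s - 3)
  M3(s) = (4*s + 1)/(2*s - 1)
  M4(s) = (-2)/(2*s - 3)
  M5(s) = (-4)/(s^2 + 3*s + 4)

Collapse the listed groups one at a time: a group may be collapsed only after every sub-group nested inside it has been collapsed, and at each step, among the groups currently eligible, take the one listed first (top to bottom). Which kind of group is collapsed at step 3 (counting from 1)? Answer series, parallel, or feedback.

Step 1 - multiply M1, M2 (series)
Step 2 - combine M4, M5 in series
Step 3 - sum the parallel branches M3, (M4*M5)
Step 4 - feedback reduction of (M1*M2), (M3+(M4*M5))
So the answer for step 3 is parallel.

Hence the answer: parallel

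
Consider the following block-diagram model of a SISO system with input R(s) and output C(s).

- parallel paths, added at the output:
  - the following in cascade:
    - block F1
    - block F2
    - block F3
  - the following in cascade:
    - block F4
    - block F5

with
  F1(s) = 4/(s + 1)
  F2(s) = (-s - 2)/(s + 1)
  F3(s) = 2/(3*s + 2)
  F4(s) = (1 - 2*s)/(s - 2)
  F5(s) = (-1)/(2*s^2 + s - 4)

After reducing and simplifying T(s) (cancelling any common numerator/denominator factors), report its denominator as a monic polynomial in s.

1. series reduction of F1, F2, F3 gives (-8*s - 16)/(3*s^3 + 8*s^2 + 7*s + 2)
2. series reduction of F4, F5 gives (2*s - 1)/(2*s^3 - 3*s^2 - 6*s + 8)
3. sum the parallel branches (F1*F2*F3), (F4*F5) gives (-10*s^4 + 5*s^3 + 102*s^2 + 29*s - 130)/(6*s^6 + 7*s^5 - 28*s^4 - 41*s^3 + 16*s^2 + 44*s + 16)
That last expression is T(s), already simplified. Scaling its denominator by 1/6 (the reciprocal of the leading coefficient) yields the monic denominator.

Final answer: s^6 + 7*s^5/6 - 14*s^4/3 - 41*s^3/6 + 8*s^2/3 + 22*s/3 + 8/3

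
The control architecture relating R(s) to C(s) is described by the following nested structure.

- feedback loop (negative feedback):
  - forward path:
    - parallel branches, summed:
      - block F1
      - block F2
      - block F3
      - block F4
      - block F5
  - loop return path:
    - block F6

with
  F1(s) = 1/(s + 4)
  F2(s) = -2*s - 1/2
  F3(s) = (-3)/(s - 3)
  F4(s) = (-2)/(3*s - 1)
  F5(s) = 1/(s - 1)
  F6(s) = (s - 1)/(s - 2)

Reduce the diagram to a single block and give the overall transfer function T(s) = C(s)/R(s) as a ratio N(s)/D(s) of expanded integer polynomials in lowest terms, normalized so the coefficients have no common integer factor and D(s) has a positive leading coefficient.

Step 1. add F1, F2, F3, F4, F5 (parallel) gives (-12*s^5 + s^4 + 147*s^3 - 227*s^2 + 93*s - 42)/(6*s^4 - 2*s^3 - 78*s^2 + 98*s - 24)
Step 2. reduce the feedback loop with forward (F1+F2+F3+F4+F5) and return F6, giving the overall T(s)

Therefore the answer is (12*s^6 - 25*s^5 - 145*s^4 + 521*s^3 - 547*s^2 + 228*s - 84)/(12*s^6 - 19*s^5 - 132*s^4 + 448*s^3 - 574*s^2 + 355*s - 90).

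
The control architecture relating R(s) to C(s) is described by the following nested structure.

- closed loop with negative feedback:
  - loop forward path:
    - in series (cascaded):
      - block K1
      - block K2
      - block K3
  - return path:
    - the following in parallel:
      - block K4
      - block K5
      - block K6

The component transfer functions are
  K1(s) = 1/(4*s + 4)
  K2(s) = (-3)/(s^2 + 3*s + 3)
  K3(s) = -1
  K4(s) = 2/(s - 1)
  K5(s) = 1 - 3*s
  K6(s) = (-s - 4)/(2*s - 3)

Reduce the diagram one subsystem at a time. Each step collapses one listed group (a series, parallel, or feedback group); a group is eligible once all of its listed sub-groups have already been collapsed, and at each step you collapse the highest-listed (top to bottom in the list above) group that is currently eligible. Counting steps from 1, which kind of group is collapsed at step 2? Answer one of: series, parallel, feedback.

Step 1. series reduction of K1, K2, K3
Step 2. parallel reduction of K4, K5, K6
Step 3. apply the feedback formula to (K1*K2*K3), (K4+K5+K6)
The group at step 2 is a parallel group.

Hence the answer: parallel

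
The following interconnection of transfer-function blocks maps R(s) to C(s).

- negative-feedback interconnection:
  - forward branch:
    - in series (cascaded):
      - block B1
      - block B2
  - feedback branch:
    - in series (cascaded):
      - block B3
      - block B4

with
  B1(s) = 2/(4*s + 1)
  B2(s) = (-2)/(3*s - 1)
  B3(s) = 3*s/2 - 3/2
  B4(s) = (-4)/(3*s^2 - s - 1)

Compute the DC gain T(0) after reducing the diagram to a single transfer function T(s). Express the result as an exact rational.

[1] reduce the series chain B1, B2; result (-4)/(12*s^2 - s - 1)
[2] multiply B3, B4 (series); result (6 - 6*s)/(3*s^2 - s - 1)
[3] close the feedback loop around (B1*B2), (B3*B4); result (-12*s^2 + 4*s + 4)/(36*s^4 - 15*s^3 - 14*s^2 + 26*s - 23)
The step-3 result is T(s). Setting s = 0: T(0) = 4/(-23) = -4/23.

Final answer: -4/23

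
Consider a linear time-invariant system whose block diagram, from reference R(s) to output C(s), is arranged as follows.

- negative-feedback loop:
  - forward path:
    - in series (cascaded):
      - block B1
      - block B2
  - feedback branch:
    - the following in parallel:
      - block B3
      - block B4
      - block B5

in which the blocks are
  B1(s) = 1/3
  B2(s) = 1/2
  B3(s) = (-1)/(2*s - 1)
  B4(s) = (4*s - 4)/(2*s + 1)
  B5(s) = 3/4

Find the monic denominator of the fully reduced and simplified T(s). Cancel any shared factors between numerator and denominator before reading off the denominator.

Reducing step by step:

Step 1: cascade B1, B2; result 1/6
Step 2: combine B3, B4, B5 in parallel; result (44*s^2 - 56*s + 9)/(16*s^2 - 4)
Step 3: collapse the loop ((B1*B2) forward, (B3+B4+B5) return); result (16*s^2 - 4)/(140*s^2 - 56*s - 15)
No further cancellation is possible in the step-3 result, so that is T(s). Its denominator becomes monic after dividing by the leading coefficient 140.

Answer: s^2 - 2*s/5 - 3/28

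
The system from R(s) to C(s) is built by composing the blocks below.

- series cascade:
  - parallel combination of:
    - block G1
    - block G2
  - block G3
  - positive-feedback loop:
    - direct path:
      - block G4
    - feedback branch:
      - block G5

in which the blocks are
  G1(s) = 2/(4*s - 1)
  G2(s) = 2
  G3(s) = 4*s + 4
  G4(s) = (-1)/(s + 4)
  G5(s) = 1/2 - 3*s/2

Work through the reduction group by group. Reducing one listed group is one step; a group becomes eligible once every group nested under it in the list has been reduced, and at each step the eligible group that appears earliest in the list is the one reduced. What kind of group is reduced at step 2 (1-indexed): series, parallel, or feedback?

The answer is feedback.

Reasoning:
Step 1. parallel reduction of G1, G2
Step 2. apply the feedback formula to G4, G5
Step 3. series reduction of (G1+G2), G3, [G4/(1-G4*G5)]
At step 2 the group reduced is feedback.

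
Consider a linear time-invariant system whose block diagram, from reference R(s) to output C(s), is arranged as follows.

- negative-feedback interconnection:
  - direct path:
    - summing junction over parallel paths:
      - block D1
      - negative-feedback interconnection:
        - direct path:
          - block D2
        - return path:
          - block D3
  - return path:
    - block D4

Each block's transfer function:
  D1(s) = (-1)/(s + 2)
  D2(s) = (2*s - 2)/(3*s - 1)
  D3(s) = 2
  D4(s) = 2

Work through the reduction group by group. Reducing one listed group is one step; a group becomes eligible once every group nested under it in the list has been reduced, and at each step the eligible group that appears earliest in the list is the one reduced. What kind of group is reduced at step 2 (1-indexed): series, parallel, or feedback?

The answer is parallel.

Reasoning:
Step 1 - feedback reduction of D2, D3
Step 2 - combine D1, [D2/(1+D2*D3)] in parallel
Step 3 - reduce the feedback loop with forward (D1+[D2/(1+D2*D3)]) and return D4
So the answer for step 2 is parallel.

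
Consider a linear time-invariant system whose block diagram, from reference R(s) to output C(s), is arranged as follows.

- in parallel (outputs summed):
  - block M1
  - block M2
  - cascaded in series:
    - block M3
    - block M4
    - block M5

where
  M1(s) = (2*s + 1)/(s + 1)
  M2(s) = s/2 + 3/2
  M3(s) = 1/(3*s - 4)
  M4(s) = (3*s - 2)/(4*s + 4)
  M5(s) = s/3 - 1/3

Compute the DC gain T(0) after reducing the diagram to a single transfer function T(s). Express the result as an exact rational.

Step 1 - series reduction of M3, M4, M5: (3*s^2 - 5*s + 2)/(36*s^2 - 12*s - 48)
Step 2 - add M1, M2, (M3*M4*M5) (parallel): (18*s^3 + 123*s^2 - 107*s - 118)/(36*s^2 - 12*s - 48)
DC gain: substitute s = 0 into T(s) from step 2: T(0) = -118/(-48) = 59/24.

Answer: 59/24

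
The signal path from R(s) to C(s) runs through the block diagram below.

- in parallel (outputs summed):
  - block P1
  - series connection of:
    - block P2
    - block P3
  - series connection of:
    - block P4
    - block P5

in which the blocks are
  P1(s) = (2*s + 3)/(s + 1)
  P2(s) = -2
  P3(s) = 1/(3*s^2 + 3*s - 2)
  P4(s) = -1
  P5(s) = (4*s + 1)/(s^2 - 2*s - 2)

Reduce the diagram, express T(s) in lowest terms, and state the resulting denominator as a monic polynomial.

The answer is s^5 - 17*s^3/3 - 16*s^2/3 + 2*s/3 + 4/3.

Reasoning:
[1] series reduction of P2, P3, giving (-2)/(3*s^2 + 3*s - 2)
[2] cascade P4, P5, giving (-4*s - 1)/(s^2 - 2*s - 2)
[3] combine P1, (P2*P3), (P4*P5) in parallel, giving (6*s^5 - 9*s^4 - 66*s^3 - 54*s^2 + 17*s + 18)/(3*s^5 - 17*s^3 - 16*s^2 + 2*s + 4)
The result of step 3 is T(s) in lowest terms. Its denominator has leading coefficient 3; dividing the denominator through by 3 makes it monic.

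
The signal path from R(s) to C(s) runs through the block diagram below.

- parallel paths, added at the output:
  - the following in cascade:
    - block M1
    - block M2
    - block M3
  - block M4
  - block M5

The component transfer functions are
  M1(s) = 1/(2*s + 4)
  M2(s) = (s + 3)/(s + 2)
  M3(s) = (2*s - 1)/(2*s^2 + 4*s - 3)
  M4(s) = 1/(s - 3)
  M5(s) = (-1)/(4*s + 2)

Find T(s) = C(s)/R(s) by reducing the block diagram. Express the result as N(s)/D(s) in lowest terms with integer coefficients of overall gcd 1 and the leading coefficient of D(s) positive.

(1) multiply M1, M2, M3 (series) -> (2*s^2 + 5*s - 3)/(4*s^4 + 24*s^3 + 42*s^2 + 8*s - 24)
(2) add (M1*M2*M3), M4, M5 (parallel): this yields T(s), and no further normalization is needed

Hence the answer: (6*s^5 + 50*s^4 + 123*s^3 + 80*s^2 - 16*s - 51)/(8*s^6 + 28*s^5 - 48*s^4 - 266*s^3 - 214*s^2 + 96*s + 72)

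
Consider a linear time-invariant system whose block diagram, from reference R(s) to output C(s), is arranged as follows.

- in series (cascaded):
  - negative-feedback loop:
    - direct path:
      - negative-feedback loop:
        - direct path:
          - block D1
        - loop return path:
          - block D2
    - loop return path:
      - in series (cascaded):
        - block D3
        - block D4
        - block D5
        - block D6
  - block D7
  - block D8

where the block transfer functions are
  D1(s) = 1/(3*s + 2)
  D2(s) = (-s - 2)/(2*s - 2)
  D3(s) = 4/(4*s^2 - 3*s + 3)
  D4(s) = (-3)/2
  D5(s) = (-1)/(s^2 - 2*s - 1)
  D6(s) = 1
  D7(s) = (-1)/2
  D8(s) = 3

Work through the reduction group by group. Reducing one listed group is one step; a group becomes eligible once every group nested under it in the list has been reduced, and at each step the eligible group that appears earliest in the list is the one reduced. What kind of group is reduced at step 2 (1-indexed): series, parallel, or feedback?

1. collapse the loop (D1 forward, D2 return)
2. cascade D3, D4, D5, D6
3. reduce the feedback loop with forward [D1/(1+D1*D2)] and return (D3*D4*D5*D6)
4. cascade [[D1/(1+D1*D2)]/(1+[D1/(1+D1*D2)]*(D3*D4*D5*D6))], D7, D8
So the answer for step 2 is series.

Therefore the answer is series.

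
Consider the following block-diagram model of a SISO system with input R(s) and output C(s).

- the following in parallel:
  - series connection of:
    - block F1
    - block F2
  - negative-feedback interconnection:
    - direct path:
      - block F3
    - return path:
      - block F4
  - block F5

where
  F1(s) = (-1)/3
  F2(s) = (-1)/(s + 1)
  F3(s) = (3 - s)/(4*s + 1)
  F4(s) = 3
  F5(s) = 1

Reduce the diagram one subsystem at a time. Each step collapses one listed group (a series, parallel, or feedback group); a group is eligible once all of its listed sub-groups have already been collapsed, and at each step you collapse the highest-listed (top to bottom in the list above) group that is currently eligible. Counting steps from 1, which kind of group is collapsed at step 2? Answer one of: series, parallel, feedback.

Reducing step by step:

(1) combine F1, F2 in series
(2) close the feedback loop around F3, F4
(3) reduce the parallel group (F1*F2), [F3/(1+F3*F4)], F5
So the answer for step 2 is feedback.

Answer: feedback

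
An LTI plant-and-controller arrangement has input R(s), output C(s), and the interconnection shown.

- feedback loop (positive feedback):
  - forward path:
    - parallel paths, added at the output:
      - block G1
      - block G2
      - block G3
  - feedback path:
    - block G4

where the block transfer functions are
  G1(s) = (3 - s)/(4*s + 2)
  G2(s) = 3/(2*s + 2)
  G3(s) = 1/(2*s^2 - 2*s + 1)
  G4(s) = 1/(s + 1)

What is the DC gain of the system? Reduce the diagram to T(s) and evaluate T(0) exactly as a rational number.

The answer is -4/3.

Reasoning:
Step 1. parallel reduction of G1, G2, G3 = (-2*s^4 + 18*s^3 - s^2 + 2*s + 8)/(8*s^4 + 4*s^3 - 4*s^2 + 2*s + 2)
Step 2. apply the feedback formula to (G1+G2+G3), G4 = (-2*s^5 + 16*s^4 + 17*s^3 + s^2 + 10*s + 8)/(8*s^5 + 14*s^4 - 18*s^3 - s^2 + 2*s - 6)
Step 2 gives the overall T(s). Then T(0) = 8/(-6) = -4/3.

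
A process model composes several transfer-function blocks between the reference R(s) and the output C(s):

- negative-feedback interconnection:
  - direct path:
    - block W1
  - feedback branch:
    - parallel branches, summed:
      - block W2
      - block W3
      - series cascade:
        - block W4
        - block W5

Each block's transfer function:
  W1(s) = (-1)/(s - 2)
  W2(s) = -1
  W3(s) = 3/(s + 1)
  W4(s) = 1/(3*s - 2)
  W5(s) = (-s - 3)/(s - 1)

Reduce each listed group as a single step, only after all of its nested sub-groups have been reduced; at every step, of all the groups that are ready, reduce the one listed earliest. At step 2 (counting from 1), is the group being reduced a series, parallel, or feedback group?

Step 1: multiply W4, W5 (series)
Step 2: sum the parallel branches W2, W3, (W4*W5)
Step 3: feedback reduction of W1, (W2+W3+(W4*W5))
Step 2 collapses a parallel group.

Hence the answer: parallel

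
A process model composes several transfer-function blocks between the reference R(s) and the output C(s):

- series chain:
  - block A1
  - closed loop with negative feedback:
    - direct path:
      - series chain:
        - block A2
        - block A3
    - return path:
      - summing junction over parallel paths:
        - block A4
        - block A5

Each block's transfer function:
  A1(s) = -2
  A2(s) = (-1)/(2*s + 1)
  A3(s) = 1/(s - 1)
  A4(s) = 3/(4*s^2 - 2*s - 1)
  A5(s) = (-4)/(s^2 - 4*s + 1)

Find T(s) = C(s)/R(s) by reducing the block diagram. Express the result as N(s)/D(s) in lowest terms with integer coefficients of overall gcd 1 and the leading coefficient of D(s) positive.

Reducing step by step:

1. reduce the series chain A2, A3: (-1)/(2*s^2 - s - 1)
2. sum the parallel branches A4, A5: (-13*s^2 - 4*s + 7)/(4*s^4 - 18*s^3 + 11*s^2 + 2*s - 1)
3. apply the feedback formula to (A2*A3), (A4+A5): (-4*s^4 + 18*s^3 - 11*s^2 - 2*s + 1)/(8*s^6 - 40*s^5 + 36*s^4 + 11*s^3 - 2*s^2 + 3*s - 6)
4. series reduction of A1, [(A2*A3)/(1+(A2*A3)*(A4+A5))]; the result is T(s) itself (integer coefficients, no common factor, positive leading denominator coefficient)

Answer: (8*s^4 - 36*s^3 + 22*s^2 + 4*s - 2)/(8*s^6 - 40*s^5 + 36*s^4 + 11*s^3 - 2*s^2 + 3*s - 6)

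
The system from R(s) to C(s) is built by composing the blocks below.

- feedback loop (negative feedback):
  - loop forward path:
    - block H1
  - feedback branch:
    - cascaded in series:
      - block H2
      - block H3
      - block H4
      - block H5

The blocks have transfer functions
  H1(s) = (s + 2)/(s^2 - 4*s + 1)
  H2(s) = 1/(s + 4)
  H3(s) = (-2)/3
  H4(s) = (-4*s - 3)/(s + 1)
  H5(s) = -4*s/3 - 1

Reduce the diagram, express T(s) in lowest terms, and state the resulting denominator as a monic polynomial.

[1] series reduction of H2, H3, H4, H5: (-32*s^2 - 48*s - 18)/(9*s^2 + 45*s + 36)
[2] close the feedback loop around H1, (H2*H3*H4*H5): (9*s^3 + 63*s^2 + 126*s + 72)/(9*s^4 - 23*s^3 - 247*s^2 - 213*s)
No further cancellation is possible in the step-2 result, so that is T(s). Its denominator becomes monic after dividing by the leading coefficient 9.

Therefore the answer is s^4 - 23*s^3/9 - 247*s^2/9 - 71*s/3.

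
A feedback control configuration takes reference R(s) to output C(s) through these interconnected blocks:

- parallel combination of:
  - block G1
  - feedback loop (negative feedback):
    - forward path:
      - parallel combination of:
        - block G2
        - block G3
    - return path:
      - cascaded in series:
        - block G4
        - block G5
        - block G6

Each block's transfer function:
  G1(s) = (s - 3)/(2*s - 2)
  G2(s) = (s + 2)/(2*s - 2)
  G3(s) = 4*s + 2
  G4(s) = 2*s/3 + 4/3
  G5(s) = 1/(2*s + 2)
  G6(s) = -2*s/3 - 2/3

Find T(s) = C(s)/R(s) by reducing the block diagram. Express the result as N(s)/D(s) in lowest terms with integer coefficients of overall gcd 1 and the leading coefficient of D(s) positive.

Step 1. combine G2, G3 in parallel gives (8*s^2 - 3*s - 2)/(2*s - 2)
Step 2. combine G4, G5, G6 in series gives -2*s/9 - 4/9
Step 3. feedback reduction of (G2+G3), (G4*G5*G6) gives (-72*s^2 + 27*s + 18)/(16*s^3 + 26*s^2 - 34*s + 10)
Step 4. sum the parallel branches G1, [(G2+G3)/(1+(G2+G3)*(G4*G5*G6))], giving the overall T(s)

Hence the answer: (8*s^4 - 83*s^3 + 43*s^2 + 47*s - 33)/(16*s^4 + 10*s^3 - 60*s^2 + 44*s - 10)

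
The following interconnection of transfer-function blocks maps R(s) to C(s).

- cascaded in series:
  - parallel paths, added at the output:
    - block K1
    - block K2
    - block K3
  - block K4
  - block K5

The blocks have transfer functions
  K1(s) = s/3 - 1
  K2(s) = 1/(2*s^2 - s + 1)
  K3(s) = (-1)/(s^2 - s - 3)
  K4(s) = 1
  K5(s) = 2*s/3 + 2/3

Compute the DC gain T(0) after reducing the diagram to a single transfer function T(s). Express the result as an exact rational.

Step 1. combine K1, K2, K3 in parallel; result (2*s^5 - 9*s^4 + 5*s^3 + 11*s^2 - 9*s - 3)/(6*s^4 - 9*s^3 - 12*s^2 + 6*s - 9)
Step 2. combine (K1+K2+K3), K4, K5 in series; result (4*s^6 - 14*s^5 - 8*s^4 + 32*s^3 + 4*s^2 - 24*s - 6)/(18*s^4 - 27*s^3 - 36*s^2 + 18*s - 27)
Step 2 gives the overall T(s). Then T(0) = -6/(-27) = 2/9.

Therefore the answer is 2/9.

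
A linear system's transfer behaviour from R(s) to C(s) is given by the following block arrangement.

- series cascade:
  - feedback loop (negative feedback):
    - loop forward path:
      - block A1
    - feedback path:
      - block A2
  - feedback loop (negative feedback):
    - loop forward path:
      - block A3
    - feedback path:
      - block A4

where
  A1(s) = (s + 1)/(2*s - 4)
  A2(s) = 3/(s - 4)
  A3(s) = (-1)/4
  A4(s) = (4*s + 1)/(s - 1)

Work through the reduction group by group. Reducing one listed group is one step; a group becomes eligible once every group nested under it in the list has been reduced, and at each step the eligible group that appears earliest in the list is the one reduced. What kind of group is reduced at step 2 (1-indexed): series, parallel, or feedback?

Step 1: close the feedback loop around A1, A2
Step 2: feedback reduction of A3, A4
Step 3: combine [A1/(1+A1*A2)], [A3/(1+A3*A4)] in series
Step 2 collapses a feedback group.

Therefore the answer is feedback.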